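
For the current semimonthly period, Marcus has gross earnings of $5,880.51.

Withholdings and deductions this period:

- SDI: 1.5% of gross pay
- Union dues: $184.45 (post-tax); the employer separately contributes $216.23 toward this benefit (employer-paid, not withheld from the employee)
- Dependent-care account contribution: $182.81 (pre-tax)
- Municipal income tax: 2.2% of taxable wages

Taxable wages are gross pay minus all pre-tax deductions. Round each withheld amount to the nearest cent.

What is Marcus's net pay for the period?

$5,299.69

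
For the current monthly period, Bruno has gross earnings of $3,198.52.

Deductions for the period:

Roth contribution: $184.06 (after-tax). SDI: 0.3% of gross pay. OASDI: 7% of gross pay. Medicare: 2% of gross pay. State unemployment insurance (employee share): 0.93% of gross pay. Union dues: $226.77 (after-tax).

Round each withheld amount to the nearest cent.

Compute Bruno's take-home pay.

OASDI: $3,198.52 × 0.07 = $223.90
SDI: $3,198.52 × 0.003 = $9.60
Medicare: $3,198.52 × 0.02 = $63.97
State unemployment insurance (employee share): $3,198.52 × 0.0093 = $29.75
Roth contribution: $184.06
Union dues: $226.77
Total deductions = $223.90 + $9.60 + $63.97 + $29.75 + $184.06 + $226.77 = $738.05
Net pay = $3,198.52 − $738.05 = $2,460.47

$2,460.47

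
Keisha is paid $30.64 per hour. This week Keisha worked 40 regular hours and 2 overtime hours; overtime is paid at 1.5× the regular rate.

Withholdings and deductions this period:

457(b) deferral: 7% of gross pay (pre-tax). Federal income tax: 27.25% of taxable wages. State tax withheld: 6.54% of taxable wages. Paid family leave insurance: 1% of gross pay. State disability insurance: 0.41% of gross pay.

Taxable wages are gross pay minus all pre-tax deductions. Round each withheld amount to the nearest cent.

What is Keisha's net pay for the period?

$792.69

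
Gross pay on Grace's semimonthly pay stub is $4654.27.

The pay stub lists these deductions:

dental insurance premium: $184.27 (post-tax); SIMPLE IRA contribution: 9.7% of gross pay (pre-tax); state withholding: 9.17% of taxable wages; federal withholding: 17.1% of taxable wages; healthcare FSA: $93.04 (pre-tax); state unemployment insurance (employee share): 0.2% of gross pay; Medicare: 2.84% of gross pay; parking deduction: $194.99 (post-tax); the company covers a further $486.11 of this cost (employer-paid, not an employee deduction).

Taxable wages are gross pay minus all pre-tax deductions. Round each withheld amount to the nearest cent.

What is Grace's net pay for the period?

$2509.38

SIMPLE IRA contribution: $4654.27 × 0.097 = $451.46
Healthcare FSA: $93.04
Pre-tax total = $451.46 + $93.04 = $544.50
Taxable wages = $4654.27 − $544.50 = $4109.77
Federal withholding: $4109.77 × 0.171 = $702.77
State withholding: $4109.77 × 0.0917 = $376.87
Medicare: $4654.27 × 0.0284 = $132.18
State unemployment insurance (employee share): $4654.27 × 0.002 = $9.31
Parking deduction: $194.99
Dental insurance premium: $184.27
(Employer's $486.11 toward parking deduction is not withheld from the employee.)
Total deductions = $451.46 + $93.04 + $702.77 + $376.87 + $132.18 + $9.31 + $194.99 + $184.27 = $2144.89
Net pay = $4654.27 − $2144.89 = $2509.38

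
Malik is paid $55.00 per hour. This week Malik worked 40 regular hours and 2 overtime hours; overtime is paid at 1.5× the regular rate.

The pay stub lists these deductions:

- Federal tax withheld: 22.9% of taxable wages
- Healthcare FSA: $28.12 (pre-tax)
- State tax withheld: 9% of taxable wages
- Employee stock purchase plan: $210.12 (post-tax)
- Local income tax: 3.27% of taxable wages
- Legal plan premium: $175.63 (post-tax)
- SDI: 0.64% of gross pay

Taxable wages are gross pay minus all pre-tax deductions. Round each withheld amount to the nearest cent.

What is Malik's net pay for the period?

Regular pay: 40 × $55.00 = $2,200.00
Overtime pay: 2 × $55.00 × 1.5 = $165.00
Gross pay = $2,200.00 + $165.00 = $2,365.00
Healthcare FSA: $28.12
Taxable wages = $2,365.00 − $28.12 = $2,336.88
Federal tax withheld: $2,336.88 × 0.229 = $535.15
State tax withheld: $2,336.88 × 0.09 = $210.32
Local income tax: $2,336.88 × 0.0327 = $76.42
SDI: $2,365.00 × 0.0064 = $15.14
Legal plan premium: $175.63
Employee stock purchase plan: $210.12
Total deductions = $28.12 + $535.15 + $210.32 + $76.42 + $15.14 + $175.63 + $210.12 = $1,250.90
Net pay = $2,365.00 − $1,250.90 = $1,114.10

$1,114.10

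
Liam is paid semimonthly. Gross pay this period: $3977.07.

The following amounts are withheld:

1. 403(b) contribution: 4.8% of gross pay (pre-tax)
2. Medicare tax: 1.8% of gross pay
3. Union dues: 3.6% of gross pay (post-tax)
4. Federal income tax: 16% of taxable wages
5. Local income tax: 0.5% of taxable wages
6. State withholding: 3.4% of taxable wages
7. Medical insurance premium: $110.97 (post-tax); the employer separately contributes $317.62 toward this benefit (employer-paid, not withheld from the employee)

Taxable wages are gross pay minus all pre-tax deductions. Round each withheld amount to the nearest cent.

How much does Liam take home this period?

403(b) contribution: $3977.07 × 0.048 = $190.90
Taxable wages = $3977.07 − $190.90 = $3786.17
Federal income tax: $3786.17 × 0.16 = $605.79
Local income tax: $3786.17 × 0.005 = $18.93
State withholding: $3786.17 × 0.034 = $128.73
Medicare tax: $3977.07 × 0.018 = $71.59
Union dues: $3977.07 × 0.036 = $143.17
Medical insurance premium: $110.97
(Employer's $317.62 toward medical insurance premium is not withheld from the employee.)
Total deductions = $190.90 + $605.79 + $18.93 + $128.73 + $71.59 + $143.17 + $110.97 = $1270.08
Net pay = $3977.07 − $1270.08 = $2706.99

$2706.99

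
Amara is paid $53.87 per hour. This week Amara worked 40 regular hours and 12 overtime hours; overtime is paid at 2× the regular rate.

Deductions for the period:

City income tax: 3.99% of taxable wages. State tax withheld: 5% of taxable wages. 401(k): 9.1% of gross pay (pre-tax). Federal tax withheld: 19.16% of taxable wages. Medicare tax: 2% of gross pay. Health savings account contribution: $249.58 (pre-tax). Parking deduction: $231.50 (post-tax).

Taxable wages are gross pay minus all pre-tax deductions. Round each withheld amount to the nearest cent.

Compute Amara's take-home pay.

$1,771.96

Regular pay: 40 × $53.87 = $2,154.80
Overtime pay: 12 × $53.87 × 2 = $1,292.88
Gross pay = $2,154.80 + $1,292.88 = $3,447.68
Health savings account contribution: $249.58
401(k): $3,447.68 × 0.091 = $313.74
Pre-tax total = $249.58 + $313.74 = $563.32
Taxable wages = $3,447.68 − $563.32 = $2,884.36
Federal tax withheld: $2,884.36 × 0.1916 = $552.64
State tax withheld: $2,884.36 × 0.05 = $144.22
City income tax: $2,884.36 × 0.0399 = $115.09
Medicare tax: $3,447.68 × 0.02 = $68.95
Parking deduction: $231.50
Total deductions = $249.58 + $313.74 + $552.64 + $144.22 + $115.09 + $68.95 + $231.50 = $1,675.72
Net pay = $3,447.68 − $1,675.72 = $1,771.96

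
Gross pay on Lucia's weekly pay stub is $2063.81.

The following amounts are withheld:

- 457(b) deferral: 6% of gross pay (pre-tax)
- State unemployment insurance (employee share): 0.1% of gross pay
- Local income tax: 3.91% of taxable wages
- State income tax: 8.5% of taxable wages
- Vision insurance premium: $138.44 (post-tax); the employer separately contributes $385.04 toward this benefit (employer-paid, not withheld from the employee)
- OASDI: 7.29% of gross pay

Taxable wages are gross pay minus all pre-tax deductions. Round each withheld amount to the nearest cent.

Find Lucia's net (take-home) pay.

457(b) deferral: $2063.81 × 0.06 = $123.83
Taxable wages = $2063.81 − $123.83 = $1939.98
State income tax: $1939.98 × 0.085 = $164.90
Local income tax: $1939.98 × 0.0391 = $75.85
OASDI: $2063.81 × 0.0729 = $150.45
State unemployment insurance (employee share): $2063.81 × 0.001 = $2.06
Vision insurance premium: $138.44
(Employer's $385.04 toward vision insurance premium is not withheld from the employee.)
Total deductions = $123.83 + $164.90 + $75.85 + $150.45 + $2.06 + $138.44 = $655.53
Net pay = $2063.81 − $655.53 = $1408.28

$1408.28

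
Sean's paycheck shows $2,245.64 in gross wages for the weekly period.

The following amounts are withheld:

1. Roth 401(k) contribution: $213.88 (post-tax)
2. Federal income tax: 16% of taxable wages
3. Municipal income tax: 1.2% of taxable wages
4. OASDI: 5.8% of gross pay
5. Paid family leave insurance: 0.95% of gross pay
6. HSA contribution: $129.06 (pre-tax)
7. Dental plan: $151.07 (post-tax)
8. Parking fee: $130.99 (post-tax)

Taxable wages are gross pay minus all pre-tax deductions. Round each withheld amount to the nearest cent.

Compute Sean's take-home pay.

HSA contribution: $129.06
Taxable wages = $2,245.64 − $129.06 = $2,116.58
Municipal income tax: $2,116.58 × 0.012 = $25.40
Federal income tax: $2,116.58 × 0.16 = $338.65
OASDI: $2,245.64 × 0.058 = $130.25
Paid family leave insurance: $2,245.64 × 0.0095 = $21.33
Dental plan: $151.07
Parking fee: $130.99
Roth 401(k) contribution: $213.88
Total deductions = $129.06 + $25.40 + $338.65 + $130.25 + $21.33 + $151.07 + $130.99 + $213.88 = $1,140.63
Net pay = $2,245.64 − $1,140.63 = $1,105.01

$1,105.01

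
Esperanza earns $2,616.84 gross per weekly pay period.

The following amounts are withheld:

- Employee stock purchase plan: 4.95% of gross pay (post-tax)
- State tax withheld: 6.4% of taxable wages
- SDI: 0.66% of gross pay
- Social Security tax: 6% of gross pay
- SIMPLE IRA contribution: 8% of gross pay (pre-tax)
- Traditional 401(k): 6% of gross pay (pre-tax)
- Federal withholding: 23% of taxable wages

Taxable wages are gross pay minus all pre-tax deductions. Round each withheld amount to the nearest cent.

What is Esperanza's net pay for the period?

$1,285.03

Traditional 401(k): $2,616.84 × 0.06 = $157.01
SIMPLE IRA contribution: $2,616.84 × 0.08 = $209.35
Pre-tax total = $157.01 + $209.35 = $366.36
Taxable wages = $2,616.84 − $366.36 = $2,250.48
Federal withholding: $2,250.48 × 0.23 = $517.61
State tax withheld: $2,250.48 × 0.064 = $144.03
Social Security tax: $2,616.84 × 0.06 = $157.01
SDI: $2,616.84 × 0.0066 = $17.27
Employee stock purchase plan: $2,616.84 × 0.0495 = $129.53
Total deductions = $157.01 + $209.35 + $517.61 + $144.03 + $157.01 + $17.27 + $129.53 = $1,331.81
Net pay = $2,616.84 − $1,331.81 = $1,285.03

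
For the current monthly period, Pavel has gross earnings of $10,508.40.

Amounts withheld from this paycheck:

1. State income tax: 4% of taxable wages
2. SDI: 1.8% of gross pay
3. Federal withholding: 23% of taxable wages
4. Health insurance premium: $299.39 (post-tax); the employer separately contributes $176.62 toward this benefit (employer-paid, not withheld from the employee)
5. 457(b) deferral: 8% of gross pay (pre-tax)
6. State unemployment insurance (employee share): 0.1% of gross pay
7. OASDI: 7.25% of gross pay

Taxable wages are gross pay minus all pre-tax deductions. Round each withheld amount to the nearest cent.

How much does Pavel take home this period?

$5,796.53

457(b) deferral: $10,508.40 × 0.08 = $840.67
Taxable wages = $10,508.40 − $840.67 = $9,667.73
Federal withholding: $9,667.73 × 0.23 = $2,223.58
State income tax: $9,667.73 × 0.04 = $386.71
SDI: $10,508.40 × 0.018 = $189.15
State unemployment insurance (employee share): $10,508.40 × 0.001 = $10.51
OASDI: $10,508.40 × 0.0725 = $761.86
Health insurance premium: $299.39
(Employer's $176.62 toward health insurance premium is not withheld from the employee.)
Total deductions = $840.67 + $2,223.58 + $386.71 + $189.15 + $10.51 + $761.86 + $299.39 = $4,711.87
Net pay = $10,508.40 − $4,711.87 = $5,796.53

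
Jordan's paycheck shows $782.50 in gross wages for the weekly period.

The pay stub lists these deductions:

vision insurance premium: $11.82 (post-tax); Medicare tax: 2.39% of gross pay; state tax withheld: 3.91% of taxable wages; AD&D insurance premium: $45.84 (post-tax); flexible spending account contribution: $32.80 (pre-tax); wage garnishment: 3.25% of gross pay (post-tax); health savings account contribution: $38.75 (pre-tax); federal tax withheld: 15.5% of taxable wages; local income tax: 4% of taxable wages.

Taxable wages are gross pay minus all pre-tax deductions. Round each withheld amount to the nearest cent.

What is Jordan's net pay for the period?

Health savings account contribution: $38.75
Flexible spending account contribution: $32.80
Pre-tax total = $38.75 + $32.80 = $71.55
Taxable wages = $782.50 − $71.55 = $710.95
Local income tax: $710.95 × 0.04 = $28.44
State tax withheld: $710.95 × 0.0391 = $27.80
Federal tax withheld: $710.95 × 0.155 = $110.20
Medicare tax: $782.50 × 0.0239 = $18.70
AD&D insurance premium: $45.84
Vision insurance premium: $11.82
Wage garnishment: $782.50 × 0.0325 = $25.43
Total deductions = $38.75 + $32.80 + $28.44 + $27.80 + $110.20 + $18.70 + $45.84 + $11.82 + $25.43 = $339.78
Net pay = $782.50 − $339.78 = $442.72

$442.72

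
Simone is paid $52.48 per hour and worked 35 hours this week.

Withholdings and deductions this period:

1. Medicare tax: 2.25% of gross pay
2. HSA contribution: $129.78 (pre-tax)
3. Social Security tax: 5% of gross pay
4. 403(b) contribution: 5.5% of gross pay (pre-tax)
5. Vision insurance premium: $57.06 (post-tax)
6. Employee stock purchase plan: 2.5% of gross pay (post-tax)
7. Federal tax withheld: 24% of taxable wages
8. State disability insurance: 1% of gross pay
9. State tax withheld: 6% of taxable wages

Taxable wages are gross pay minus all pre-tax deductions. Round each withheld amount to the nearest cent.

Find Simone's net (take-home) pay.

Gross pay: 35 × $52.48 = $1,836.80
403(b) contribution: $1,836.80 × 0.055 = $101.02
HSA contribution: $129.78
Pre-tax total = $101.02 + $129.78 = $230.80
Taxable wages = $1,836.80 − $230.80 = $1,606.00
Federal tax withheld: $1,606.00 × 0.24 = $385.44
State tax withheld: $1,606.00 × 0.06 = $96.36
Social Security tax: $1,836.80 × 0.05 = $91.84
Medicare tax: $1,836.80 × 0.0225 = $41.33
State disability insurance: $1,836.80 × 0.01 = $18.37
Employee stock purchase plan: $1,836.80 × 0.025 = $45.92
Vision insurance premium: $57.06
Total deductions = $101.02 + $129.78 + $385.44 + $96.36 + $91.84 + $41.33 + $18.37 + $45.92 + $57.06 = $967.12
Net pay = $1,836.80 − $967.12 = $869.68

$869.68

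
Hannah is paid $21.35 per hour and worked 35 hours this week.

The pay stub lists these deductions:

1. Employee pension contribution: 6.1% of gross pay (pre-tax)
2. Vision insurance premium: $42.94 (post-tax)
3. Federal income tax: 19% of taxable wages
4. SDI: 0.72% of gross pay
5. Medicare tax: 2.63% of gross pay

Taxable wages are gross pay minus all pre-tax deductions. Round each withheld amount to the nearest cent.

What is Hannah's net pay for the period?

$500.38

Gross pay: 35 × $21.35 = $747.25
Employee pension contribution: $747.25 × 0.061 = $45.58
Taxable wages = $747.25 − $45.58 = $701.67
Federal income tax: $701.67 × 0.19 = $133.32
SDI: $747.25 × 0.0072 = $5.38
Medicare tax: $747.25 × 0.0263 = $19.65
Vision insurance premium: $42.94
Total deductions = $45.58 + $133.32 + $5.38 + $19.65 + $42.94 = $246.87
Net pay = $747.25 − $246.87 = $500.38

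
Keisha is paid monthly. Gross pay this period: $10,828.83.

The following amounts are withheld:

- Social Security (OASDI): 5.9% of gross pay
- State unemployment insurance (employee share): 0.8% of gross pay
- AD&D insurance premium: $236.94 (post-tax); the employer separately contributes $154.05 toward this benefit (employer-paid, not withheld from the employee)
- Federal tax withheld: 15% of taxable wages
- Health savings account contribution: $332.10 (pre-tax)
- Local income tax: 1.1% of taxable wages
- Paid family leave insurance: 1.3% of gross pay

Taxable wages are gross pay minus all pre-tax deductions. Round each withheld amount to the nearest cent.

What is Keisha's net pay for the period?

$7,703.52

Health savings account contribution: $332.10
Taxable wages = $10,828.83 − $332.10 = $10,496.73
Federal tax withheld: $10,496.73 × 0.15 = $1,574.51
Local income tax: $10,496.73 × 0.011 = $115.46
State unemployment insurance (employee share): $10,828.83 × 0.008 = $86.63
Social Security (OASDI): $10,828.83 × 0.059 = $638.90
Paid family leave insurance: $10,828.83 × 0.013 = $140.77
AD&D insurance premium: $236.94
(Employer's $154.05 toward AD&D insurance premium is not withheld from the employee.)
Total deductions = $332.10 + $1,574.51 + $115.46 + $86.63 + $638.90 + $140.77 + $236.94 = $3,125.31
Net pay = $10,828.83 − $3,125.31 = $7,703.52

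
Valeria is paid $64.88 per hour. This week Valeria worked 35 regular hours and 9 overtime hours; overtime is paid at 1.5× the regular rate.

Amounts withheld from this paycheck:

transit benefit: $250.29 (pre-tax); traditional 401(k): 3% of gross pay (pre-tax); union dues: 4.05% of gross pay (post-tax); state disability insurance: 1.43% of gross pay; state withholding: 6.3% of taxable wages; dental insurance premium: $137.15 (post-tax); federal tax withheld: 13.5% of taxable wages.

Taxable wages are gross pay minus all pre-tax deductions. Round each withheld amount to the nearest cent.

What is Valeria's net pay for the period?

Regular pay: 35 × $64.88 = $2,270.80
Overtime pay: 9 × $64.88 × 1.5 = $875.88
Gross pay = $2,270.80 + $875.88 = $3,146.68
Transit benefit: $250.29
Traditional 401(k): $3,146.68 × 0.03 = $94.40
Pre-tax total = $250.29 + $94.40 = $344.69
Taxable wages = $3,146.68 − $344.69 = $2,801.99
State withholding: $2,801.99 × 0.063 = $176.53
Federal tax withheld: $2,801.99 × 0.135 = $378.27
State disability insurance: $3,146.68 × 0.0143 = $45.00
Union dues: $3,146.68 × 0.0405 = $127.44
Dental insurance premium: $137.15
Total deductions = $250.29 + $94.40 + $176.53 + $378.27 + $45.00 + $127.44 + $137.15 = $1,209.08
Net pay = $3,146.68 − $1,209.08 = $1,937.60

$1,937.60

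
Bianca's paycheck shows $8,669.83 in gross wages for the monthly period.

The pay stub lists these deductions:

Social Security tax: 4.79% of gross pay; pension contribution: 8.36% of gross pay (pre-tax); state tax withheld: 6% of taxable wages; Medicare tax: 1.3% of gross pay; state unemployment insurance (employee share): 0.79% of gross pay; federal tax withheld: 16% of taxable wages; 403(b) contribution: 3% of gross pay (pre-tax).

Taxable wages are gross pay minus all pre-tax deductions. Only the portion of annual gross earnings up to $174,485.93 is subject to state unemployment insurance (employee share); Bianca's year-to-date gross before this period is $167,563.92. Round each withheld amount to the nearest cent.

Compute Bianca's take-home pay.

403(b) contribution: $8,669.83 × 0.03 = $260.09
Pension contribution: $8,669.83 × 0.0836 = $724.80
Pre-tax total = $260.09 + $724.80 = $984.89
Taxable wages = $8,669.83 − $984.89 = $7,684.94
Federal tax withheld: $7,684.94 × 0.16 = $1,229.59
State tax withheld: $7,684.94 × 0.06 = $461.10
Medicare tax: $8,669.83 × 0.013 = $112.71
State unemployment insurance (employee share): only $174,485.93 − $167,563.92 = $6,922.01 of this check is subject → $6,922.01 × 0.0079 = $54.68
Social Security tax: $8,669.83 × 0.0479 = $415.28
Total deductions = $260.09 + $724.80 + $1,229.59 + $461.10 + $112.71 + $54.68 + $415.28 = $3,258.25
Net pay = $8,669.83 − $3,258.25 = $5,411.58

$5,411.58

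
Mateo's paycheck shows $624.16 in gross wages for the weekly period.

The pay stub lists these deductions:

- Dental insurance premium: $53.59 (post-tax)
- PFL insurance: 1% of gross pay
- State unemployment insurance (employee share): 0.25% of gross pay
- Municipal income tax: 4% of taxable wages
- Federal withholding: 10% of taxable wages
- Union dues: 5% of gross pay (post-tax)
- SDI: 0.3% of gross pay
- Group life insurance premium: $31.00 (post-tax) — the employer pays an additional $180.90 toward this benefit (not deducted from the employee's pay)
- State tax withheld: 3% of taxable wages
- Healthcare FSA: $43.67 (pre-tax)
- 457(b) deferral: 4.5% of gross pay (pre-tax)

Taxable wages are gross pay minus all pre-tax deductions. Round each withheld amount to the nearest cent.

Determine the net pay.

$333.02

Healthcare FSA: $43.67
457(b) deferral: $624.16 × 0.045 = $28.09
Pre-tax total = $43.67 + $28.09 = $71.76
Taxable wages = $624.16 − $71.76 = $552.40
State tax withheld: $552.40 × 0.03 = $16.57
Municipal income tax: $552.40 × 0.04 = $22.10
Federal withholding: $552.40 × 0.1 = $55.24
PFL insurance: $624.16 × 0.01 = $6.24
State unemployment insurance (employee share): $624.16 × 0.0025 = $1.56
SDI: $624.16 × 0.003 = $1.87
Union dues: $624.16 × 0.05 = $31.21
Group life insurance premium: $31.00
Dental insurance premium: $53.59
(Employer's $180.90 toward group life insurance premium is not withheld from the employee.)
Total deductions = $43.67 + $28.09 + $16.57 + $22.10 + $55.24 + $6.24 + $1.56 + $1.87 + $31.21 + $31.00 + $53.59 = $291.14
Net pay = $624.16 − $291.14 = $333.02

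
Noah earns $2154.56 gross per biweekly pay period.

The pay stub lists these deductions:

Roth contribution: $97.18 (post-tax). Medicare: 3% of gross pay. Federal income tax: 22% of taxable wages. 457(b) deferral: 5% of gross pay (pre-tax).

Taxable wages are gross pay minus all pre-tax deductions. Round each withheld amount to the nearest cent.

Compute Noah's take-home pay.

457(b) deferral: $2154.56 × 0.05 = $107.73
Taxable wages = $2154.56 − $107.73 = $2046.83
Federal income tax: $2046.83 × 0.22 = $450.30
Medicare: $2154.56 × 0.03 = $64.64
Roth contribution: $97.18
Total deductions = $107.73 + $450.30 + $64.64 + $97.18 = $719.85
Net pay = $2154.56 − $719.85 = $1434.71

$1434.71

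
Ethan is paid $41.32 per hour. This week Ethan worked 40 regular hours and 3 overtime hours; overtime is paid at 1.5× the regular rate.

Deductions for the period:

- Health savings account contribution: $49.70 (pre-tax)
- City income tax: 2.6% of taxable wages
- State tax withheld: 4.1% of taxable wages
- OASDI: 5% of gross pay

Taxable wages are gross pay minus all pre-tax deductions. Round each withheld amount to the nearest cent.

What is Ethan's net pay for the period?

$1,577.23

Regular pay: 40 × $41.32 = $1,652.80
Overtime pay: 3 × $41.32 × 1.5 = $185.94
Gross pay = $1,652.80 + $185.94 = $1,838.74
Health savings account contribution: $49.70
Taxable wages = $1,838.74 − $49.70 = $1,789.04
State tax withheld: $1,789.04 × 0.041 = $73.35
City income tax: $1,789.04 × 0.026 = $46.52
OASDI: $1,838.74 × 0.05 = $91.94
Total deductions = $49.70 + $73.35 + $46.52 + $91.94 = $261.51
Net pay = $1,838.74 − $261.51 = $1,577.23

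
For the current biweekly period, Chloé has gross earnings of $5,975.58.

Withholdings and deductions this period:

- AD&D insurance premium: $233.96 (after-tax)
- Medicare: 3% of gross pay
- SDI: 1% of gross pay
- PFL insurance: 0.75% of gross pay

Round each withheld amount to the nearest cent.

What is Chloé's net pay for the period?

$5,457.77

SDI: $5,975.58 × 0.01 = $59.76
Medicare: $5,975.58 × 0.03 = $179.27
PFL insurance: $5,975.58 × 0.0075 = $44.82
AD&D insurance premium: $233.96
Total deductions = $59.76 + $179.27 + $44.82 + $233.96 = $517.81
Net pay = $5,975.58 − $517.81 = $5,457.77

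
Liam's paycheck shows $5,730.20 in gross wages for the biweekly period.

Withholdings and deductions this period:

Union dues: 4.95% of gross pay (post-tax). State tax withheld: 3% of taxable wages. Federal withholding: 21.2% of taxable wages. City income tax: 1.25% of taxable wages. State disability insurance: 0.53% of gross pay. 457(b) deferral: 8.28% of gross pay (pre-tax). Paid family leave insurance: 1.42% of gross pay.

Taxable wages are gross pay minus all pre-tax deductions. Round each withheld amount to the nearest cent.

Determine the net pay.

$3,522.77

457(b) deferral: $5,730.20 × 0.0828 = $474.46
Taxable wages = $5,730.20 − $474.46 = $5,255.74
State tax withheld: $5,255.74 × 0.03 = $157.67
City income tax: $5,255.74 × 0.0125 = $65.70
Federal withholding: $5,255.74 × 0.212 = $1,114.22
State disability insurance: $5,730.20 × 0.0053 = $30.37
Paid family leave insurance: $5,730.20 × 0.0142 = $81.37
Union dues: $5,730.20 × 0.0495 = $283.64
Total deductions = $474.46 + $157.67 + $65.70 + $1,114.22 + $30.37 + $81.37 + $283.64 = $2,207.43
Net pay = $5,730.20 − $2,207.43 = $3,522.77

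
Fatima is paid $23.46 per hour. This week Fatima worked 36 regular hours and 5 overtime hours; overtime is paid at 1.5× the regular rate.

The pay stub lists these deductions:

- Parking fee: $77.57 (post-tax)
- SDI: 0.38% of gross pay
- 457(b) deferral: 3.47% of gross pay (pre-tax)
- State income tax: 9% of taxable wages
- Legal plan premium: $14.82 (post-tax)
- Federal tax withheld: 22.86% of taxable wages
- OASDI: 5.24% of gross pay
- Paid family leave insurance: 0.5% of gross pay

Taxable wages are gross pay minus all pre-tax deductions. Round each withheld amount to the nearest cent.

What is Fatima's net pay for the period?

$516.41

Regular pay: 36 × $23.46 = $844.56
Overtime pay: 5 × $23.46 × 1.5 = $175.95
Gross pay = $844.56 + $175.95 = $1020.51
457(b) deferral: $1020.51 × 0.0347 = $35.41
Taxable wages = $1020.51 − $35.41 = $985.10
State income tax: $985.10 × 0.09 = $88.66
Federal tax withheld: $985.10 × 0.2286 = $225.19
SDI: $1020.51 × 0.0038 = $3.88
Paid family leave insurance: $1020.51 × 0.005 = $5.10
OASDI: $1020.51 × 0.0524 = $53.47
Legal plan premium: $14.82
Parking fee: $77.57
Total deductions = $35.41 + $88.66 + $225.19 + $3.88 + $5.10 + $53.47 + $14.82 + $77.57 = $504.10
Net pay = $1020.51 − $504.10 = $516.41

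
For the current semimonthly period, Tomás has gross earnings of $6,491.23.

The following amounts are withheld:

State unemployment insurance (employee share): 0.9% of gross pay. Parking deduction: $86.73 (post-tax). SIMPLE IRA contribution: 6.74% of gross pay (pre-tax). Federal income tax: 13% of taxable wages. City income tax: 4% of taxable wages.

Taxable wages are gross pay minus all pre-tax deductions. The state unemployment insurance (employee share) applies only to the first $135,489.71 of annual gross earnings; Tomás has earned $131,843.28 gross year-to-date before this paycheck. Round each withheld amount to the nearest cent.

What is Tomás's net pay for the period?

SIMPLE IRA contribution: $6,491.23 × 0.0674 = $437.51
Taxable wages = $6,491.23 − $437.51 = $6,053.72
Federal income tax: $6,053.72 × 0.13 = $786.98
City income tax: $6,053.72 × 0.04 = $242.15
State unemployment insurance (employee share): only $135,489.71 − $131,843.28 = $3,646.43 of this check is subject → $3,646.43 × 0.009 = $32.82
Parking deduction: $86.73
Total deductions = $437.51 + $786.98 + $242.15 + $32.82 + $86.73 = $1,586.19
Net pay = $6,491.23 − $1,586.19 = $4,905.04

$4,905.04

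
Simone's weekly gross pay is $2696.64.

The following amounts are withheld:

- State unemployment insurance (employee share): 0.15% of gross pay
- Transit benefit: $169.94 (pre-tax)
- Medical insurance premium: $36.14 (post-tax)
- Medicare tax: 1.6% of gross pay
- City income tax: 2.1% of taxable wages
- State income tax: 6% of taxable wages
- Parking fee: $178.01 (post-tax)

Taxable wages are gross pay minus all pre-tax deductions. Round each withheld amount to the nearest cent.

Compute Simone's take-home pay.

Transit benefit: $169.94
Taxable wages = $2696.64 − $169.94 = $2526.70
City income tax: $2526.70 × 0.021 = $53.06
State income tax: $2526.70 × 0.06 = $151.60
Medicare tax: $2696.64 × 0.016 = $43.15
State unemployment insurance (employee share): $2696.64 × 0.0015 = $4.04
Medical insurance premium: $36.14
Parking fee: $178.01
Total deductions = $169.94 + $53.06 + $151.60 + $43.15 + $4.04 + $36.14 + $178.01 = $635.94
Net pay = $2696.64 − $635.94 = $2060.70

$2060.70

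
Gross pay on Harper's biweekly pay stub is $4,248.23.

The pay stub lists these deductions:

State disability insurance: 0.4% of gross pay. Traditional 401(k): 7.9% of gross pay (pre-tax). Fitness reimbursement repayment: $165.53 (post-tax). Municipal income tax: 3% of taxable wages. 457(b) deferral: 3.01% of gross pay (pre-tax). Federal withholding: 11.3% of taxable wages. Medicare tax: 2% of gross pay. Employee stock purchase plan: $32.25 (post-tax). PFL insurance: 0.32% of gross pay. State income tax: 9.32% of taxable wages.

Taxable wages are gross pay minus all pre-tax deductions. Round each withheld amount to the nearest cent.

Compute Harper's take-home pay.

Traditional 401(k): $4,248.23 × 0.079 = $335.61
457(b) deferral: $4,248.23 × 0.0301 = $127.87
Pre-tax total = $335.61 + $127.87 = $463.48
Taxable wages = $4,248.23 − $463.48 = $3,784.75
Municipal income tax: $3,784.75 × 0.03 = $113.54
Federal withholding: $3,784.75 × 0.113 = $427.68
State income tax: $3,784.75 × 0.0932 = $352.74
Medicare tax: $4,248.23 × 0.02 = $84.96
State disability insurance: $4,248.23 × 0.004 = $16.99
PFL insurance: $4,248.23 × 0.0032 = $13.59
Employee stock purchase plan: $32.25
Fitness reimbursement repayment: $165.53
Total deductions = $335.61 + $127.87 + $113.54 + $427.68 + $352.74 + $84.96 + $16.99 + $13.59 + $32.25 + $165.53 = $1,670.76
Net pay = $4,248.23 − $1,670.76 = $2,577.47

$2,577.47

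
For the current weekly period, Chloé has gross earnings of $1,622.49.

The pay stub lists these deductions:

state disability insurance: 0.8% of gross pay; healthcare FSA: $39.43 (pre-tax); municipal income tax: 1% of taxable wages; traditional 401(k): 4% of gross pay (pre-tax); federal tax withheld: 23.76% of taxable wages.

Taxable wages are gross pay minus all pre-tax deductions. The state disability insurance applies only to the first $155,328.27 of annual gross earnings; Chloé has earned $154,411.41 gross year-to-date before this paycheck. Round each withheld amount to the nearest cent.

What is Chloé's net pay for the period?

$1,134.94

Traditional 401(k): $1,622.49 × 0.04 = $64.90
Healthcare FSA: $39.43
Pre-tax total = $64.90 + $39.43 = $104.33
Taxable wages = $1,622.49 − $104.33 = $1,518.16
Municipal income tax: $1,518.16 × 0.01 = $15.18
Federal tax withheld: $1,518.16 × 0.2376 = $360.71
State disability insurance: only $155,328.27 − $154,411.41 = $916.86 of this check is subject → $916.86 × 0.008 = $7.33
Total deductions = $64.90 + $39.43 + $15.18 + $360.71 + $7.33 = $487.55
Net pay = $1,622.49 − $487.55 = $1,134.94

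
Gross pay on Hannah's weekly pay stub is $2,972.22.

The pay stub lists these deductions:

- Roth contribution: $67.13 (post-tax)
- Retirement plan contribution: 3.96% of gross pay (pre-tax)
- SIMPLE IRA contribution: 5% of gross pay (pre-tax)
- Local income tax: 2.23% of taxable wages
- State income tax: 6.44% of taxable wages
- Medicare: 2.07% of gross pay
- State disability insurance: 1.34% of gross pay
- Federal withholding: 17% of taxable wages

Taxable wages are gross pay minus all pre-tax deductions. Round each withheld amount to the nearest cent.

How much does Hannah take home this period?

Retirement plan contribution: $2,972.22 × 0.0396 = $117.70
SIMPLE IRA contribution: $2,972.22 × 0.05 = $148.61
Pre-tax total = $117.70 + $148.61 = $266.31
Taxable wages = $2,972.22 − $266.31 = $2,705.91
State income tax: $2,705.91 × 0.0644 = $174.26
Local income tax: $2,705.91 × 0.0223 = $60.34
Federal withholding: $2,705.91 × 0.17 = $460.00
State disability insurance: $2,972.22 × 0.0134 = $39.83
Medicare: $2,972.22 × 0.0207 = $61.52
Roth contribution: $67.13
Total deductions = $117.70 + $148.61 + $174.26 + $60.34 + $460.00 + $39.83 + $61.52 + $67.13 = $1,129.39
Net pay = $2,972.22 − $1,129.39 = $1,842.83

$1,842.83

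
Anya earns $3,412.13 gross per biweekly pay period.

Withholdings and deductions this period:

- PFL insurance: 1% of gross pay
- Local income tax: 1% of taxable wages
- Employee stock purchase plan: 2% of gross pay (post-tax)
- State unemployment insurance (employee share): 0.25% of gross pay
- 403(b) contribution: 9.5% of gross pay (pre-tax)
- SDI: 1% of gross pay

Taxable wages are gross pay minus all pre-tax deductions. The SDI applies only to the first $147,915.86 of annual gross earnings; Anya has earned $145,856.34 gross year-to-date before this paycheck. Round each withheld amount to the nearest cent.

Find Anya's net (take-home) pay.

$2,925.61

403(b) contribution: $3,412.13 × 0.095 = $324.15
Taxable wages = $3,412.13 − $324.15 = $3,087.98
Local income tax: $3,087.98 × 0.01 = $30.88
State unemployment insurance (employee share): $3,412.13 × 0.0025 = $8.53
SDI: only $147,915.86 − $145,856.34 = $2,059.52 of this check is subject → $2,059.52 × 0.01 = $20.60
PFL insurance: $3,412.13 × 0.01 = $34.12
Employee stock purchase plan: $3,412.13 × 0.02 = $68.24
Total deductions = $324.15 + $30.88 + $8.53 + $20.60 + $34.12 + $68.24 = $486.52
Net pay = $3,412.13 − $486.52 = $2,925.61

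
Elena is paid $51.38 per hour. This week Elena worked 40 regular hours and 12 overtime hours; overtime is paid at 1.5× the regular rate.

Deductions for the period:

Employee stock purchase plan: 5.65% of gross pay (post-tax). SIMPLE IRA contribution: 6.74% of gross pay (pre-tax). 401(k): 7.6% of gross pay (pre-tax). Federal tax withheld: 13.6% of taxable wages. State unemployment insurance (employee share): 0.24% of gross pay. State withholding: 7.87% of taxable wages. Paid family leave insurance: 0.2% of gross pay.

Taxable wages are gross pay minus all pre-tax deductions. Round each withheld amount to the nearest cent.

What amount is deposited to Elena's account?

Regular pay: 40 × $51.38 = $2055.20
Overtime pay: 12 × $51.38 × 1.5 = $924.84
Gross pay = $2055.20 + $924.84 = $2980.04
SIMPLE IRA contribution: $2980.04 × 0.0674 = $200.85
401(k): $2980.04 × 0.076 = $226.48
Pre-tax total = $200.85 + $226.48 = $427.33
Taxable wages = $2980.04 − $427.33 = $2552.71
Federal tax withheld: $2552.71 × 0.136 = $347.17
State withholding: $2552.71 × 0.0787 = $200.90
State unemployment insurance (employee share): $2980.04 × 0.0024 = $7.15
Paid family leave insurance: $2980.04 × 0.002 = $5.96
Employee stock purchase plan: $2980.04 × 0.0565 = $168.37
Total deductions = $200.85 + $226.48 + $347.17 + $200.90 + $7.15 + $5.96 + $168.37 = $1156.88
Net pay = $2980.04 − $1156.88 = $1823.16

$1823.16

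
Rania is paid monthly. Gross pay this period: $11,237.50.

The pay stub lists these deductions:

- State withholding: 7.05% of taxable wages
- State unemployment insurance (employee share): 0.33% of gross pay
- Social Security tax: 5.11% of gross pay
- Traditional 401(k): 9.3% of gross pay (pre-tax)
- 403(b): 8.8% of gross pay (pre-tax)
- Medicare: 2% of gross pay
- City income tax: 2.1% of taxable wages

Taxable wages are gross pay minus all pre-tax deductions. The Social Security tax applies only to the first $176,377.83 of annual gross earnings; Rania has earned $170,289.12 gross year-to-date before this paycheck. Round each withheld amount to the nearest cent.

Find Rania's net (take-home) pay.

403(b): $11,237.50 × 0.088 = $988.90
Traditional 401(k): $11,237.50 × 0.093 = $1,045.09
Pre-tax total = $988.90 + $1,045.09 = $2,033.99
Taxable wages = $11,237.50 − $2,033.99 = $9,203.51
City income tax: $9,203.51 × 0.021 = $193.27
State withholding: $9,203.51 × 0.0705 = $648.85
State unemployment insurance (employee share): $11,237.50 × 0.0033 = $37.08
Social Security tax: only $176,377.83 − $170,289.12 = $6,088.71 of this check is subject → $6,088.71 × 0.0511 = $311.13
Medicare: $11,237.50 × 0.02 = $224.75
Total deductions = $988.90 + $1,045.09 + $193.27 + $648.85 + $37.08 + $311.13 + $224.75 = $3,449.07
Net pay = $11,237.50 − $3,449.07 = $7,788.43

$7,788.43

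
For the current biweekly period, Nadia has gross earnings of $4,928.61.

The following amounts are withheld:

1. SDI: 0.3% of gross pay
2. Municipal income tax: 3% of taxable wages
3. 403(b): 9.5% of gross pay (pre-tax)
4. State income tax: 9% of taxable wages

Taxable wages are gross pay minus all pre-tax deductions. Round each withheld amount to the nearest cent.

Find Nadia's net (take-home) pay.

403(b): $4,928.61 × 0.095 = $468.22
Taxable wages = $4,928.61 − $468.22 = $4,460.39
Municipal income tax: $4,460.39 × 0.03 = $133.81
State income tax: $4,460.39 × 0.09 = $401.44
SDI: $4,928.61 × 0.003 = $14.79
Total deductions = $468.22 + $133.81 + $401.44 + $14.79 = $1,018.26
Net pay = $4,928.61 − $1,018.26 = $3,910.35

$3,910.35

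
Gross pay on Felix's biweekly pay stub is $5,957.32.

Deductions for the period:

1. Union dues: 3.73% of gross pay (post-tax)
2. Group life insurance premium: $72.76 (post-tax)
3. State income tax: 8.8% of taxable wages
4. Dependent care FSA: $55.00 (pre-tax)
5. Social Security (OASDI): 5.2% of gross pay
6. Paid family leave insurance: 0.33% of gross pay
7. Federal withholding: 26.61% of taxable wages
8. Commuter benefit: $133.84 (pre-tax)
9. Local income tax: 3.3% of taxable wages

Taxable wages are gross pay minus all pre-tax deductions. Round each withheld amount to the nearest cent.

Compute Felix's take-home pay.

Dependent care FSA: $55.00
Commuter benefit: $133.84
Pre-tax total = $55.00 + $133.84 = $188.84
Taxable wages = $5,957.32 − $188.84 = $5,768.48
State income tax: $5,768.48 × 0.088 = $507.63
Local income tax: $5,768.48 × 0.033 = $190.36
Federal withholding: $5,768.48 × 0.2661 = $1,534.99
Social Security (OASDI): $5,957.32 × 0.052 = $309.78
Paid family leave insurance: $5,957.32 × 0.0033 = $19.66
Union dues: $5,957.32 × 0.0373 = $222.21
Group life insurance premium: $72.76
Total deductions = $55.00 + $133.84 + $507.63 + $190.36 + $1,534.99 + $309.78 + $19.66 + $222.21 + $72.76 = $3,046.23
Net pay = $5,957.32 − $3,046.23 = $2,911.09

$2,911.09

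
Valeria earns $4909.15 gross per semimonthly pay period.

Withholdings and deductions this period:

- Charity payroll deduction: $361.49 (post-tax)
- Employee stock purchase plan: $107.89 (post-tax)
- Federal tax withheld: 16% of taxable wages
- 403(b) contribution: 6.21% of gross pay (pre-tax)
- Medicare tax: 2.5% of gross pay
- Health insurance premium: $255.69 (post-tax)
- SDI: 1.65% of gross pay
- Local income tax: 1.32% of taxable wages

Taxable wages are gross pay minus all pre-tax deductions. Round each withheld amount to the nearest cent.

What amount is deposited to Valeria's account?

403(b) contribution: $4909.15 × 0.0621 = $304.86
Taxable wages = $4909.15 − $304.86 = $4604.29
Local income tax: $4604.29 × 0.0132 = $60.78
Federal tax withheld: $4604.29 × 0.16 = $736.69
SDI: $4909.15 × 0.0165 = $81.00
Medicare tax: $4909.15 × 0.025 = $122.73
Employee stock purchase plan: $107.89
Charity payroll deduction: $361.49
Health insurance premium: $255.69
Total deductions = $304.86 + $60.78 + $736.69 + $81.00 + $122.73 + $107.89 + $361.49 + $255.69 = $2031.13
Net pay = $4909.15 − $2031.13 = $2878.02

$2878.02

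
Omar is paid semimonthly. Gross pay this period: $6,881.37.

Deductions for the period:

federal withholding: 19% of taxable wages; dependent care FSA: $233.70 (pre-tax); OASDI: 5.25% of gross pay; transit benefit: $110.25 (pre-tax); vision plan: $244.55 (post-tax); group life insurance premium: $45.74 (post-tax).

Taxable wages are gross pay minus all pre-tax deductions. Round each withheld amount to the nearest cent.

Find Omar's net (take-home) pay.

$4,643.75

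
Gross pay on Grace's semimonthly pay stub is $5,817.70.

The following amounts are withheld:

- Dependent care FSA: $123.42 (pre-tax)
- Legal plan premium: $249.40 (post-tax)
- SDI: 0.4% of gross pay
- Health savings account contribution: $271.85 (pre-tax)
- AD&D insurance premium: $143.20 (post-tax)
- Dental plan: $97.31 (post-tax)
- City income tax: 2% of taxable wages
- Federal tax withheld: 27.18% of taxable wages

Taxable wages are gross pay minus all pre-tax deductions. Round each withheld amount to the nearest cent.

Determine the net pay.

$3,326.98

Dependent care FSA: $123.42
Health savings account contribution: $271.85
Pre-tax total = $123.42 + $271.85 = $395.27
Taxable wages = $5,817.70 − $395.27 = $5,422.43
City income tax: $5,422.43 × 0.02 = $108.45
Federal tax withheld: $5,422.43 × 0.2718 = $1,473.82
SDI: $5,817.70 × 0.004 = $23.27
Legal plan premium: $249.40
AD&D insurance premium: $143.20
Dental plan: $97.31
Total deductions = $123.42 + $271.85 + $108.45 + $1,473.82 + $23.27 + $249.40 + $143.20 + $97.31 = $2,490.72
Net pay = $5,817.70 − $2,490.72 = $3,326.98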